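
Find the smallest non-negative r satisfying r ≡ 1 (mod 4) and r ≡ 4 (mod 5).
M = 4 × 5 = 20. M₁ = 5, y₁ ≡ 1 (mod 4). M₂ = 4, y₂ ≡ 4 (mod 5). r = 1×5×1 + 4×4×4 ≡ 9 (mod 20)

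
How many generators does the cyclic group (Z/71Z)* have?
24

The number of primitive roots modulo p is φ(p-1) = φ(70)
φ(70) = 24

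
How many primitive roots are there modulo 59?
Number of primitive roots mod 59 = φ(58) = 28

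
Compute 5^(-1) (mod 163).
5^(-1) ≡ 98 (mod 163). Verification: 5 × 98 = 490 ≡ 1 (mod 163)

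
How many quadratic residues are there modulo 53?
For prime 53, there are (p-1)/2 = (53-1)/2 = 26 quadratic residues (excluding 0).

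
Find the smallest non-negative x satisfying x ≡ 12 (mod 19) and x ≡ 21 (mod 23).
M = 19 × 23 = 437. M₁ = 23, y₁ ≡ 5 (mod 19). M₂ = 19, y₂ ≡ 17 (mod 23). x = 12×23×5 + 21×19×17 ≡ 297 (mod 437)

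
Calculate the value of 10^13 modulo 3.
Using Fermat: 10^{2} ≡ 1 (mod 3). 13 ≡ 1 (mod 2). So 10^{13} ≡ 10^{1} ≡ 1 (mod 3)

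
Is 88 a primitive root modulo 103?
Yes

To verify, check if 88^(102/q) ≢ 1 (mod 103) for each prime divisor q of 102
Divisors of 102 = 102: [1, 2, 3, 6, 17, 34, 51, 102]
  88^(102/17) = 88^6 ≡ 61 (mod 103)
  88^(102/2) = 88^51 ≡ 102 (mod 103)
  88^(102/3) = 88^34 ≡ 56 (mod 103)
Conclusion: 88 is a primitive root modulo 103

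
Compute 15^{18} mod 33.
9

Using successive squaring:
Binary expansion of 18: 10010
Powers of 15 mod 33 (each is the square of the previous):
  15^1 ≡ 15 (mod 33)
  15^2 ≡ 15² = 225 ≡ 27 (mod 33)
  15^4 ≡ 27² = 729 ≡ 3 (mod 33)
  15^8 ≡ 3² = 9 ≡ 9 (mod 33)
  15^16 ≡ 9² = 81 ≡ 15 (mod 33)
18 = 16 + 2, so 15^18 = 15^16 × 15^2 ≡ 15 × 27 (mod 33)
Multiplying step by step:
  15 × 27 = 405 ≡ 9 (mod 33)
Result: 15^18 ≡ 9 (mod 33)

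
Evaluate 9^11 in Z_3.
Using repeated squaring. 9 ≡ 0 (mod 3). 11 = 8 + 2 + 1 (binary 1011). Repeated squaring mod 3: 0^1 ≡ 0; 0^2 ≡ 0² = 0 ≡ 0; 0^4 ≡ 0² = 0 ≡ 0; 0^8 ≡ 0² = 0 ≡ 0. Multiply: 9^11 ≡ 0^8 × 0^2 × 0^1 ≡ 0 × 0 × 0 (mod 3): 0 × 0 = 0 ≡ 0; 0 × 0 = 0 ≡ 0. So 9^11 ≡ 0 (mod 3).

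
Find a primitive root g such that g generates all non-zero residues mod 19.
p - 1 = 18 has prime divisors 2, 3. h is a primitive root mod 19 iff h^(18/q) ≢ 1 (mod 19) for each such q.
h = 2: 2^9 ≡ 18, 2^6 ≡ 7 (mod 19); none is 1, so 2 has order 18 and is a primitive root.
The smallest primitive root mod 19 is g = 2.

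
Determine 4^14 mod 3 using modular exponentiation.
Using Fermat: 4^{2} ≡ 1 (mod 3). 14 ≡ 0 (mod 2). So 4^{14} ≡ 4^{0} ≡ 1 (mod 3)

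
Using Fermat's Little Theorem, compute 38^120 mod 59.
By Fermat: 38^{58} ≡ 1 (mod 59). 120 = 2×58 + 4. So 38^{120} ≡ 38^{4} ≡ 17 (mod 59)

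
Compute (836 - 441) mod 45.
35

(836 - 441) = 395
395 mod 45 = 35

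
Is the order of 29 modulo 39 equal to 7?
No, the actual order is 6, not 7.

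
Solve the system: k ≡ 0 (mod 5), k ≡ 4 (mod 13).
M = 5 × 13 = 65. M₁ = 13, y₁ ≡ 2 (mod 5). M₂ = 5, y₂ ≡ 8 (mod 13). k = 0×13×2 + 4×5×8 ≡ 30 (mod 65)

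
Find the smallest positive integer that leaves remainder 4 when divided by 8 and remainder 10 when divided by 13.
M = 8 × 13 = 104. M₁ = 13, y₁ ≡ 5 (mod 8). M₂ = 8, y₂ ≡ 5 (mod 13). y = 4×13×5 + 10×8×5 ≡ 36 (mod 104). The smallest positive such number is 36.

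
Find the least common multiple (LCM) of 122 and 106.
6466

First find GCD(122, 106) using the Euclidean algorithm:
122 = 1 × 106 + 16
106 = 6 × 16 + 10
16 = 1 × 10 + 6
10 = 1 × 6 + 4
6 = 1 × 4 + 2
4 = 2 × 2 + 0
GCD(122, 106) = 2

LCM formula: LCM(a, b) = (a × b) / GCD(a, b)
LCM(122, 106) = (122 × 106) / 2
LCM(122, 106) = 12932 / 2
LCM(122, 106) = 6466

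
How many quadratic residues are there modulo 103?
For prime 103, there are (p-1)/2 = (103-1)/2 = 51 quadratic residues (excluding 0).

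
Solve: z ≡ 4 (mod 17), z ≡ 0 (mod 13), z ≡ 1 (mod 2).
M = 17 × 13 × 2 = 442. M₁ = 26, y₁ ≡ 2 (mod 17). M₂ = 34, y₂ ≡ 5 (mod 13). M₃ = 221, y₃ ≡ 1 (mod 2). z = 4×26×2 + 0×34×5 + 1×221×1 ≡ 429 (mod 442)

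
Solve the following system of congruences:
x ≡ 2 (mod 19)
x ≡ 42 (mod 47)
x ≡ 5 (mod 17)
8267

Using the Chinese Remainder Theorem:
M = product of moduli = 15181
For equation 1: M_1 = 799, 799 ≡ 1 (mod 19), inverse of 799 mod 19 is 1 (check: 1 × 1 = 1 ≡ 1 (mod 19))
For equation 2: M_2 = 323, 323 ≡ 41 (mod 47), inverse of 323 mod 47 is 39 (check: 41 × 39 = 1599 ≡ 1 (mod 47))
For equation 3: M_3 = 893, 893 ≡ 9 (mod 17), inverse of 893 mod 17 is 2 (check: 9 × 2 = 18 ≡ 1 (mod 17))
Combine: x ≡ Σ r_i×M_i×(M_i⁻¹ mod m_i) = 2×799×1 + 42×323×39 + 5×893×2 = 1598 + 529074 + 8930 = 539602
539602 mod 15181 = 8267
x ≡ 8267 (mod 15181)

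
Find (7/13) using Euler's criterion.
(7/13) = 7^{6} mod 13 = -1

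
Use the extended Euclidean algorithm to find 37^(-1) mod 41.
Extended GCD: 37(10) + 41(-9) = 1. So 37^(-1) ≡ 10 ≡ 10 (mod 41). Verify: 37 × 10 = 370 ≡ 1 (mod 41)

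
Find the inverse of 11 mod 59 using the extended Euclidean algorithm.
Extended GCD: 11(-16) + 59(3) = 1. So 11^(-1) ≡ 43 ≡ 43 (mod 59). Verify: 11 × 43 = 473 ≡ 1 (mod 59)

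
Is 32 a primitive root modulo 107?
Yes

To verify, check if 32^(106/q) ≢ 1 (mod 107) for each prime divisor q of 106
Divisors of 106 = 106: [1, 2, 53, 106]
  32^(106/2) = 32^53 ≡ 106 (mod 107)
  32^(106/53) = 32^2 ≡ 61 (mod 107)
Conclusion: 32 is a primitive root modulo 107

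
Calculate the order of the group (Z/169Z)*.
156

Prime factorization: 169 = 13^2
Using the formula φ(n) = n × Π(1 - 1/p) for each prime factor p:
φ(169) = 169 × (1 - 1/13)
φ(169) = 156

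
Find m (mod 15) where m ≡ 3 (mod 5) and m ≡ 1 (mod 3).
M = 5 × 3 = 15. M₁ = 3, y₁ ≡ 2 (mod 5). M₂ = 5, y₂ ≡ 2 (mod 3). m = 3×3×2 + 1×5×2 ≡ 13 (mod 15)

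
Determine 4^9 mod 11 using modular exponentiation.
9 = 8 + 1 (binary 1001). Repeated squaring mod 11: 4^1 ≡ 4; 4^2 ≡ 4² = 16 ≡ 5; 4^4 ≡ 5² = 25 ≡ 3; 4^8 ≡ 3² = 9 ≡ 9. Multiply: 4^9 = 4^8 × 4^1 ≡ 9 × 4 (mod 11): 9 × 4 = 36 ≡ 3. So 4^9 ≡ 3 (mod 11).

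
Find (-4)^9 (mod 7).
(-4) ≡ 3 (mod 7). 9 = 8 + 1 (binary 1001). Repeated squaring mod 7: 3^1 ≡ 3; 3^2 ≡ 3² = 9 ≡ 2; 3^4 ≡ 2² = 4 ≡ 4; 3^8 ≡ 4² = 16 ≡ 2. Multiply: (-4)^9 ≡ 3^8 × 3^1 ≡ 2 × 3 (mod 7): 2 × 3 = 6 ≡ 6. So (-4)^9 ≡ 6 (mod 7).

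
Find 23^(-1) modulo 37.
29

Using Extended Euclidean Algorithm:
gcd(23, 37) = 1
Bezout coefficients: 23 × -8 + 37 × 5 = 1
So 23 × -8 ≡ 1 (mod 37)
The inverse is -8 mod 37 = 29
Verification: 23 × 29 = 667 = 18 × 37 + 1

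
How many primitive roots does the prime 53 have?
Number of primitive roots mod 53 = φ(52) = 24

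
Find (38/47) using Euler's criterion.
(38/47) = 38^{23} mod 47 = -1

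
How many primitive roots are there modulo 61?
Number of primitive roots mod 61 = φ(60) = 16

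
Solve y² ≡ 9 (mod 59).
The square roots of 9 mod 59 are 3 and 56. Verify: 3² = 9 ≡ 9 (mod 59)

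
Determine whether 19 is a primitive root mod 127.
p - 1 = 126 has prime divisors 2, 3, 7. Check 19^(126/q) mod 127 for each: 19^(126/2) = 19^63 ≡ 1, 19^(126/3) = 19^42 ≡ 1, 19^(126/7) = 19^18 ≡ 1 (mod 127). Since 19^63 ≡ 1 (mod 127), the order of 19 divides 63 (in fact the order is 3) ≠ 126, so it is not a primitive root.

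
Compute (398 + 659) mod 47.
23

(398 + 659) = 1057
1057 mod 47 = 23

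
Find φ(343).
294

Prime factorization: 343 = 7^3
Using the formula φ(n) = n × Π(1 - 1/p) for each prime factor p:
φ(343) = 343 × (1 - 1/7)
φ(343) = 294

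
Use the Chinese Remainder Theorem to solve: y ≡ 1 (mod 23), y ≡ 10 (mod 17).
231

Using the Chinese Remainder Theorem:
M = product of moduli = 391
For equation 1: M_1 = 17, 17 ≡ 17 (mod 23), inverse of 17 mod 23 is 19 (check: 17 × 19 = 323 ≡ 1 (mod 23))
For equation 2: M_2 = 23, 23 ≡ 6 (mod 17), inverse of 23 mod 17 is 3 (check: 6 × 3 = 18 ≡ 1 (mod 17))
Combine: y ≡ Σ r_i×M_i×(M_i⁻¹ mod m_i) = 1×17×19 + 10×23×3 = 323 + 690 = 1013
1013 mod 391 = 231
y ≡ 231 (mod 391)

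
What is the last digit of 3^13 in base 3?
Using repeated squaring. 3 ≡ 0 (mod 3). 13 = 8 + 4 + 1 (binary 1101). Repeated squaring mod 3: 0^1 ≡ 0; 0^2 ≡ 0² = 0 ≡ 0; 0^4 ≡ 0² = 0 ≡ 0; 0^8 ≡ 0² = 0 ≡ 0. Multiply: 3^13 ≡ 0^8 × 0^4 × 0^1 ≡ 0 × 0 × 0 (mod 3): 0 × 0 = 0 ≡ 0; 0 × 0 = 0 ≡ 0. So 3^13 ≡ 0 (mod 3).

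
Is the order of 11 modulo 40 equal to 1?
No, the actual order is 2, not 1.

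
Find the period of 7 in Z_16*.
Powers of 7 mod 16: 7^1≡7, 7^2≡1. Order = 2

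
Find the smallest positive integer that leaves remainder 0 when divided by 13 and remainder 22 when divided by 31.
M = 13 × 31 = 403. M₁ = 31, y₁ ≡ 8 (mod 13). M₂ = 13, y₂ ≡ 12 (mod 31). x = 0×31×8 + 22×13×12 ≡ 208 (mod 403). The smallest positive such number is 208.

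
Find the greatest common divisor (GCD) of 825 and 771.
3

Using the Euclidean algorithm:
825 = 1 × 771 + 54
771 = 14 × 54 + 15
54 = 3 × 15 + 9
15 = 1 × 9 + 6
9 = 1 × 6 + 3
6 = 2 × 3 + 0

GCD(825, 771) = 3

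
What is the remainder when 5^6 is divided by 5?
5 ≡ 0 (mod 5). 6 = 4 + 2 (binary 110). Repeated squaring mod 5: 0^1 ≡ 0; 0^2 ≡ 0² = 0 ≡ 0; 0^4 ≡ 0² = 0 ≡ 0. Multiply: 5^6 ≡ 0^4 × 0^2 ≡ 0 × 0 (mod 5): 0 × 0 = 0 ≡ 0. So 5^6 ≡ 0 (mod 5).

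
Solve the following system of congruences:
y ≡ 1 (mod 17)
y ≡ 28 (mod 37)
324

Using the Chinese Remainder Theorem:
M = product of moduli = 629
For equation 1: M_1 = 37, 37 ≡ 3 (mod 17), inverse of 37 mod 17 is 6 (check: 3 × 6 = 18 ≡ 1 (mod 17))
For equation 2: M_2 = 17, 17 ≡ 17 (mod 37), inverse of 17 mod 37 is 24 (check: 17 × 24 = 408 ≡ 1 (mod 37))
Combine: y ≡ Σ r_i×M_i×(M_i⁻¹ mod m_i) = 1×37×6 + 28×17×24 = 222 + 11424 = 11646
11646 mod 629 = 324
y ≡ 324 (mod 629)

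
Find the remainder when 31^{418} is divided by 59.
By Fermat: 31^{58} ≡ 1 (mod 59). 418 = 7×58 + 12. So 31^{418} ≡ 31^{12} ≡ 20 (mod 59)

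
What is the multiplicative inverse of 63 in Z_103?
63^(-1) ≡ 18 (mod 103). Verification: 63 × 18 = 1134 ≡ 1 (mod 103)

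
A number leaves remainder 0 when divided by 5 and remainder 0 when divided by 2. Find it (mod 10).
M = 5 × 2 = 10. M₁ = 2, y₁ ≡ 3 (mod 5). M₂ = 5, y₂ ≡ 1 (mod 2). r = 0×2×3 + 0×5×1 ≡ 0 (mod 10)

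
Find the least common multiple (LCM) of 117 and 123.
4797

First find GCD(117, 123) using the Euclidean algorithm:
117 = 0 × 123 + 117
123 = 1 × 117 + 6
117 = 19 × 6 + 3
6 = 2 × 3 + 0
GCD(117, 123) = 3

LCM formula: LCM(a, b) = (a × b) / GCD(a, b)
LCM(117, 123) = (117 × 123) / 3
LCM(117, 123) = 14391 / 3
LCM(117, 123) = 4797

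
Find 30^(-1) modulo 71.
45

Using Extended Euclidean Algorithm:
gcd(30, 71) = 1
Bezout coefficients: 30 × -26 + 71 × 11 = 1
So 30 × -26 ≡ 1 (mod 71)
The inverse is -26 mod 71 = 45
Verification: 30 × 45 = 1350 = 19 × 71 + 1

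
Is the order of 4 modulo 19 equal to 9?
Yes, ord_19(4) = 9.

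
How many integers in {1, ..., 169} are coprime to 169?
156

Prime factorization: 169 = 13^2
Using the formula φ(n) = n × Π(1 - 1/p) for each prime factor p:
φ(169) = 169 × (1 - 1/13)
φ(169) = 156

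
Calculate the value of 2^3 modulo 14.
3 = 2 + 1 (binary 11). Repeated squaring mod 14: 2^1 ≡ 2; 2^2 ≡ 2² = 4 ≡ 4. Multiply: 2^3 = 2^2 × 2^1 ≡ 4 × 2 (mod 14): 4 × 2 = 8 ≡ 8. So 2^3 ≡ 8 (mod 14).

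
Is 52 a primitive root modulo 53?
No

To verify, check if 52^(52/q) ≢ 1 (mod 53) for each prime divisor q of 52
Divisors of 52 = 52: [1, 2, 4, 13, 26, 52]
  52^(52/2) = 52^26 ≡ 1 (mod 53)
  52^(52/13) = 52^4 ≡ 1 (mod 53)
Conclusion: 52 is not a primitive root modulo 53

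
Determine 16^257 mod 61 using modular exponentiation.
Using Fermat: 16^{60} ≡ 1 (mod 61). 257 ≡ 17 (mod 60). So 16^{257} ≡ 16^{17} ≡ 12 (mod 61)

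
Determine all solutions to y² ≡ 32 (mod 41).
The square roots of 32 mod 41 are 14 and 27. Verify: 14² = 196 ≡ 32 (mod 41)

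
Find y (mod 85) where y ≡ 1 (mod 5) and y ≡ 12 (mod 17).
M = 5 × 17 = 85. M₁ = 17, y₁ ≡ 3 (mod 5). M₂ = 5, y₂ ≡ 7 (mod 17). y = 1×17×3 + 12×5×7 ≡ 46 (mod 85)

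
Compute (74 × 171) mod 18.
0

(74 × 171) = 12654
12654 mod 18 = 0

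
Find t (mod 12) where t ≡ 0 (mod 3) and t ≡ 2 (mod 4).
M = 3 × 4 = 12. M₁ = 4, y₁ ≡ 1 (mod 3). M₂ = 3, y₂ ≡ 3 (mod 4). t = 0×4×1 + 2×3×3 ≡ 6 (mod 12)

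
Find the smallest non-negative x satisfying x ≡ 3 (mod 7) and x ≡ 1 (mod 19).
M = 7 × 19 = 133. M₁ = 19, y₁ ≡ 3 (mod 7). M₂ = 7, y₂ ≡ 11 (mod 19). x = 3×19×3 + 1×7×11 ≡ 115 (mod 133)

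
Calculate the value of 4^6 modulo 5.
6 = 4 + 2 (binary 110). Repeated squaring mod 5: 4^1 ≡ 4; 4^2 ≡ 4² = 16 ≡ 1; 4^4 ≡ 1² = 1 ≡ 1. Multiply: 4^6 = 4^4 × 4^2 ≡ 1 × 1 (mod 5): 1 × 1 = 1 ≡ 1. So 4^6 ≡ 1 (mod 5).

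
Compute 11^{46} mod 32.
9

Using successive squaring:
Binary expansion of 46: 101110
Powers of 11 mod 32 (each is the square of the previous):
  11^1 ≡ 11 (mod 32)
  11^2 ≡ 11² = 121 ≡ 25 (mod 32)
  11^4 ≡ 25² = 625 ≡ 17 (mod 32)
  11^8 ≡ 17² = 289 ≡ 1 (mod 32)
  11^16 ≡ 1² = 1 ≡ 1 (mod 32)
  11^32 ≡ 1² = 1 ≡ 1 (mod 32)
46 = 32 + 8 + 4 + 2, so 11^46 = 11^32 × 11^8 × 11^4 × 11^2 ≡ 1 × 1 × 17 × 25 (mod 32)
Multiplying step by step:
  1 × 1 = 1 ≡ 1 (mod 32)
  1 × 17 = 17 ≡ 17 (mod 32)
  17 × 25 = 425 ≡ 9 (mod 32)
Result: 11^46 ≡ 9 (mod 32)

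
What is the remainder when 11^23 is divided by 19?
Using Fermat: 11^{18} ≡ 1 (mod 19). 23 ≡ 5 (mod 18). So 11^{23} ≡ 11^{5} ≡ 7 (mod 19)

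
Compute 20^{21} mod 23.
15

Using successive squaring:
Binary expansion of 21: 10101
Powers of 20 mod 23 (each is the square of the previous):
  20^1 ≡ 20 (mod 23)
  20^2 ≡ 20² = 400 ≡ 9 (mod 23)
  20^4 ≡ 9² = 81 ≡ 12 (mod 23)
  20^8 ≡ 12² = 144 ≡ 6 (mod 23)
  20^16 ≡ 6² = 36 ≡ 13 (mod 23)
21 = 16 + 4 + 1, so 20^21 = 20^16 × 20^4 × 20^1 ≡ 13 × 12 × 20 (mod 23)
Multiplying step by step:
  13 × 12 = 156 ≡ 18 (mod 23)
  18 × 20 = 360 ≡ 15 (mod 23)
Result: 20^21 ≡ 15 (mod 23)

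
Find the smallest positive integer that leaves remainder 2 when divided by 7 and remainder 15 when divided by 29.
M = 7 × 29 = 203. M₁ = 29, y₁ ≡ 1 (mod 7). M₂ = 7, y₂ ≡ 25 (mod 29). t = 2×29×1 + 15×7×25 ≡ 44 (mod 203). The smallest positive such number is 44.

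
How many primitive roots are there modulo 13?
4

The number of primitive roots modulo p is φ(p-1) = φ(12)
φ(12) = 4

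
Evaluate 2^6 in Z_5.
6 = 4 + 2 (binary 110). Repeated squaring mod 5: 2^1 ≡ 2; 2^2 ≡ 2² = 4 ≡ 4; 2^4 ≡ 4² = 16 ≡ 1. Multiply: 2^6 = 2^4 × 2^2 ≡ 1 × 4 (mod 5): 1 × 4 = 4 ≡ 4. So 2^6 ≡ 4 (mod 5).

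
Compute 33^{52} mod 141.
42

Using successive squaring:
Binary expansion of 52: 110100
Powers of 33 mod 141 (each is the square of the previous):
  33^1 ≡ 33 (mod 141)
  33^2 ≡ 33² = 1089 ≡ 102 (mod 141)
  33^4 ≡ 102² = 10404 ≡ 111 (mod 141)
  33^8 ≡ 111² = 12321 ≡ 54 (mod 141)
  33^16 ≡ 54² = 2916 ≡ 96 (mod 141)
  33^32 ≡ 96² = 9216 ≡ 51 (mod 141)
52 = 32 + 16 + 4, so 33^52 = 33^32 × 33^16 × 33^4 ≡ 51 × 96 × 111 (mod 141)
Multiplying step by step:
  51 × 96 = 4896 ≡ 102 (mod 141)
  102 × 111 = 11322 ≡ 42 (mod 141)
Result: 33^52 ≡ 42 (mod 141)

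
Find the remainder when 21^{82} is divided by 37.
By Fermat: 21^{36} ≡ 1 (mod 37). 82 = 2×36 + 10. So 21^{82} ≡ 21^{10} ≡ 16 (mod 37)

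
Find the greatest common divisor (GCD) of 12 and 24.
12

Using the Euclidean algorithm:
12 = 0 × 24 + 12
24 = 2 × 12 + 0

GCD(12, 24) = 12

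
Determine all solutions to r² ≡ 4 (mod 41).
The square roots of 4 mod 41 are 2 and 39. Verify: 2² = 4 ≡ 4 (mod 41)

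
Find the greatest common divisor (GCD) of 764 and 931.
1

Using the Euclidean algorithm:
764 = 0 × 931 + 764
931 = 1 × 764 + 167
764 = 4 × 167 + 96
167 = 1 × 96 + 71
96 = 1 × 71 + 25
71 = 2 × 25 + 21
25 = 1 × 21 + 4
21 = 5 × 4 + 1
4 = 4 × 1 + 0

GCD(764, 931) = 1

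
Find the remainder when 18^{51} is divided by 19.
By Fermat: 18^{18} ≡ 1 (mod 19). 51 = 2×18 + 15. So 18^{51} ≡ 18^{15} ≡ 18 (mod 19)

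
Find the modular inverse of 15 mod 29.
15^(-1) ≡ 2 (mod 29). Verification: 15 × 2 = 30 ≡ 1 (mod 29)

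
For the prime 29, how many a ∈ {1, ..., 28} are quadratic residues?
For prime 29, there are (p-1)/2 = (29-1)/2 = 14 quadratic residues (excluding 0).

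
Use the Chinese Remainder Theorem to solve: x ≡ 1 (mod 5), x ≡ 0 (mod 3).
6

Using the Chinese Remainder Theorem:
M = product of moduli = 15
For equation 1: M_1 = 3, 3 ≡ 3 (mod 5), inverse of 3 mod 5 is 2 (check: 3 × 2 = 6 ≡ 1 (mod 5))
For equation 2: M_2 = 5, 5 ≡ 2 (mod 3), inverse of 5 mod 3 is 2 (check: 2 × 2 = 4 ≡ 1 (mod 3))
Combine: x ≡ Σ r_i×M_i×(M_i⁻¹ mod m_i) = 1×3×2 + 0×5×2 = 6 + 0 = 6
6 mod 15 = 6
x ≡ 6 (mod 15)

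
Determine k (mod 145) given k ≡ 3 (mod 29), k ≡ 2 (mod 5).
32

Using the Chinese Remainder Theorem:
M = product of moduli = 145
For equation 1: M_1 = 5, 5 ≡ 5 (mod 29), inverse of 5 mod 29 is 6 (check: 5 × 6 = 30 ≡ 1 (mod 29))
For equation 2: M_2 = 29, 29 ≡ 4 (mod 5), inverse of 29 mod 5 is 4 (check: 4 × 4 = 16 ≡ 1 (mod 5))
Combine: k ≡ Σ r_i×M_i×(M_i⁻¹ mod m_i) = 3×5×6 + 2×29×4 = 90 + 232 = 322
322 mod 145 = 32
k ≡ 32 (mod 145)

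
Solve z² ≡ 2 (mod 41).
The square roots of 2 mod 41 are 17 and 24. Verify: 17² = 289 ≡ 2 (mod 41)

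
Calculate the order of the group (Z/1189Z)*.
1120

Prime factorization: 1189 = 29 × 41
Using the formula φ(n) = n × Π(1 - 1/p) for each prime factor p:
φ(1189) = 1189 × (1 - 1/29) × (1 - 1/41)
φ(1189) = 1120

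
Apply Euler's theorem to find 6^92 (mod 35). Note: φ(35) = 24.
By Euler: 6^{24} ≡ 1 (mod 35) since gcd(6, 35) = 1. 92 = 3×24 + 20. So 6^{92} ≡ 6^{20} ≡ 1 (mod 35)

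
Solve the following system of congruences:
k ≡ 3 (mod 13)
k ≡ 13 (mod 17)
81

Using the Chinese Remainder Theorem:
M = product of moduli = 221
For equation 1: M_1 = 17, 17 ≡ 4 (mod 13), inverse of 17 mod 13 is 10 (check: 4 × 10 = 40 ≡ 1 (mod 13))
For equation 2: M_2 = 13, 13 ≡ 13 (mod 17), inverse of 13 mod 17 is 4 (check: 13 × 4 = 52 ≡ 1 (mod 17))
Combine: k ≡ Σ r_i×M_i×(M_i⁻¹ mod m_i) = 3×17×10 + 13×13×4 = 510 + 676 = 1186
1186 mod 221 = 81
k ≡ 81 (mod 221)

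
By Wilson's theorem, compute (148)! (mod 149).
By Wilson's theorem, (148)! ≡ -1 ≡ 148 (mod 149)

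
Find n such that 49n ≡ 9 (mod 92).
49

Since gcd(49, 92) = 1 divides 9, a solution exists.
Multiply both sides by the inverse of 49 mod 92:
  49^(-1) mod 92 = 77
  x ≡ 77 × 9 ≡ 693 ≡ 49 (mod 92)
Verification: 49 × 49 = 2401 = 26 × 92 + 9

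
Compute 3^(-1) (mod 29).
3^(-1) ≡ 10 (mod 29). Verification: 3 × 10 = 30 ≡ 1 (mod 29)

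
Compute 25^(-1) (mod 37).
25^(-1) ≡ 3 (mod 37). Verification: 25 × 3 = 75 ≡ 1 (mod 37)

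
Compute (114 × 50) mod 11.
2

(114 × 50) = 5700
5700 mod 11 = 2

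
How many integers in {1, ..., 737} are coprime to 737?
660

Prime factorization: 737 = 11 × 67
Using the formula φ(n) = n × Π(1 - 1/p) for each prime factor p:
φ(737) = 737 × (1 - 1/11) × (1 - 1/67)
φ(737) = 660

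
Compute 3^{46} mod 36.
9

Using successive squaring:
Binary expansion of 46: 101110
Powers of 3 mod 36 (each is the square of the previous):
  3^1 ≡ 3 (mod 36)
  3^2 ≡ 3² = 9 ≡ 9 (mod 36)
  3^4 ≡ 9² = 81 ≡ 9 (mod 36)
  3^8 ≡ 9² = 81 ≡ 9 (mod 36)
  3^16 ≡ 9² = 81 ≡ 9 (mod 36)
  3^32 ≡ 9² = 81 ≡ 9 (mod 36)
46 = 32 + 8 + 4 + 2, so 3^46 = 3^32 × 3^8 × 3^4 × 3^2 ≡ 9 × 9 × 9 × 9 (mod 36)
Multiplying step by step:
  9 × 9 = 81 ≡ 9 (mod 36)
  9 × 9 = 81 ≡ 9 (mod 36)
  9 × 9 = 81 ≡ 9 (mod 36)
Result: 3^46 ≡ 9 (mod 36)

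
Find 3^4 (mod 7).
4 = 4 (binary 100). Repeated squaring mod 7: 3^1 ≡ 3; 3^2 ≡ 3² = 9 ≡ 2; 3^4 ≡ 2² = 4 ≡ 4. So 3^4 ≡ 4 (mod 7).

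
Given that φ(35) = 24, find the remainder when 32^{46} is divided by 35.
By Euler: 32^{24} ≡ 1 (mod 35) since gcd(32, 35) = 1. 46 = 1×24 + 22. So 32^{46} ≡ 32^{22} ≡ 4 (mod 35)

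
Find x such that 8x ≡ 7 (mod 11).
5

Since gcd(8, 11) = 1 divides 7, a solution exists.
Multiply both sides by the inverse of 8 mod 11:
  8^(-1) mod 11 = 7
  x ≡ 7 × 7 ≡ 49 ≡ 5 (mod 11)
Verification: 8 × 5 = 40 = 3 × 11 + 7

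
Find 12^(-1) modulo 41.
24

Using Extended Euclidean Algorithm:
gcd(12, 41) = 1
Bezout coefficients: 12 × -17 + 41 × 5 = 1
So 12 × -17 ≡ 1 (mod 41)
The inverse is -17 mod 41 = 24
Verification: 12 × 24 = 288 = 7 × 41 + 1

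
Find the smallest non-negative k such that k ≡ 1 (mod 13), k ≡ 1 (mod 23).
1

Using the Chinese Remainder Theorem:
M = product of moduli = 299
For equation 1: M_1 = 23, 23 ≡ 10 (mod 13), inverse of 23 mod 13 is 4 (check: 10 × 4 = 40 ≡ 1 (mod 13))
For equation 2: M_2 = 13, 13 ≡ 13 (mod 23), inverse of 13 mod 23 is 16 (check: 13 × 16 = 208 ≡ 1 (mod 23))
Combine: k ≡ Σ r_i×M_i×(M_i⁻¹ mod m_i) = 1×23×4 + 1×13×16 = 92 + 208 = 300
300 mod 299 = 1
k ≡ 1 (mod 299)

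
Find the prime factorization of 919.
919

Divide by primes starting from smallest:
919 ÷ 919 = 1

919 = 919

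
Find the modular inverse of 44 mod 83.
44^(-1) ≡ 17 (mod 83). Verification: 44 × 17 = 748 ≡ 1 (mod 83)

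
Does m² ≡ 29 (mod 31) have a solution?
By Euler's criterion: 29^{15} ≡ 30 (mod 31). Since this equals -1 (≡ 30), 29 is not a QR.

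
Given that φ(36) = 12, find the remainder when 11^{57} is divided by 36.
By Euler: 11^{12} ≡ 1 (mod 36) since gcd(11, 36) = 1. 57 = 4×12 + 9. So 11^{57} ≡ 11^{9} ≡ 35 (mod 36)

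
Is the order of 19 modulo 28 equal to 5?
No, the actual order is 6, not 5.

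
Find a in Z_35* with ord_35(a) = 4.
8 has order 4 mod 35 since 8^{4} ≡ 1 (mod 35) and no smaller power works.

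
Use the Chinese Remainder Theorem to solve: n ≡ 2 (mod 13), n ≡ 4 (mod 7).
67

Using the Chinese Remainder Theorem:
M = product of moduli = 91
For equation 1: M_1 = 7, 7 ≡ 7 (mod 13), inverse of 7 mod 13 is 2 (check: 7 × 2 = 14 ≡ 1 (mod 13))
For equation 2: M_2 = 13, 13 ≡ 6 (mod 7), inverse of 13 mod 7 is 6 (check: 6 × 6 = 36 ≡ 1 (mod 7))
Combine: n ≡ Σ r_i×M_i×(M_i⁻¹ mod m_i) = 2×7×2 + 4×13×6 = 28 + 312 = 340
340 mod 91 = 67
n ≡ 67 (mod 91)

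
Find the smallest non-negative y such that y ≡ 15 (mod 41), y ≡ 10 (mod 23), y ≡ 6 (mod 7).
3828

Using the Chinese Remainder Theorem:
M = product of moduli = 6601
For equation 1: M_1 = 161, 161 ≡ 38 (mod 41), inverse of 161 mod 41 is 27 (check: 38 × 27 = 1026 ≡ 1 (mod 41))
For equation 2: M_2 = 287, 287 ≡ 11 (mod 23), inverse of 287 mod 23 is 21 (check: 11 × 21 = 231 ≡ 1 (mod 23))
For equation 3: M_3 = 943, 943 ≡ 5 (mod 7), inverse of 943 mod 7 is 3 (check: 5 × 3 = 15 ≡ 1 (mod 7))
Combine: y ≡ Σ r_i×M_i×(M_i⁻¹ mod m_i) = 15×161×27 + 10×287×21 + 6×943×3 = 65205 + 60270 + 16974 = 142449
142449 mod 6601 = 3828
y ≡ 3828 (mod 6601)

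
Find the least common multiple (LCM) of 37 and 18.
666

First find GCD(37, 18) using the Euclidean algorithm:
37 = 2 × 18 + 1
18 = 18 × 1 + 0
GCD(37, 18) = 1

LCM formula: LCM(a, b) = (a × b) / GCD(a, b)
LCM(37, 18) = (37 × 18) / 1
LCM(37, 18) = 666 / 1
LCM(37, 18) = 666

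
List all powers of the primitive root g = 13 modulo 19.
g^1, g^2, ..., g^{18} mod 19: {13, 17, 12, 4, 14, 11, 10, 16, 18, 6, 2, 7, 15, 5, 8, 9, 3, 1}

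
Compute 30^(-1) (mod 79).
29

Using Extended Euclidean Algorithm:
gcd(30, 79) = 1
Bezout coefficients: 30 × 29 + 79 × -11 = 1
So 30 × 29 ≡ 1 (mod 79)
The inverse is 29 mod 79 = 29
Verification: 30 × 29 = 870 = 11 × 79 + 1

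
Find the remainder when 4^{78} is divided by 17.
By Fermat: 4^{16} ≡ 1 (mod 17). 78 = 4×16 + 14. So 4^{78} ≡ 4^{14} ≡ 16 (mod 17)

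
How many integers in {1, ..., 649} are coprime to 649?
580

Prime factorization: 649 = 11 × 59
Using the formula φ(n) = n × Π(1 - 1/p) for each prime factor p:
φ(649) = 649 × (1 - 1/11) × (1 - 1/59)
φ(649) = 580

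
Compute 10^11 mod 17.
Using repeated squaring. 11 = 8 + 2 + 1 (binary 1011). Repeated squaring mod 17: 10^1 ≡ 10; 10^2 ≡ 10² = 100 ≡ 15; 10^4 ≡ 15² = 225 ≡ 4; 10^8 ≡ 4² = 16 ≡ 16. Multiply: 10^11 = 10^8 × 10^2 × 10^1 ≡ 16 × 15 × 10 (mod 17): 16 × 15 = 240 ≡ 2; 2 × 10 = 20 ≡ 3. So 10^11 ≡ 3 (mod 17).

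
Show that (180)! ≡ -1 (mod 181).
(180)! mod 181 = 180. Since this equals -1 (mod 181), Wilson confirms 181 is prime.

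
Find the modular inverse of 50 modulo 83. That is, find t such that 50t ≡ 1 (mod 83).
5

Using Extended Euclidean Algorithm:
gcd(50, 83) = 1
Bezout coefficients: 50 × 5 + 83 × -3 = 1
So 50 × 5 ≡ 1 (mod 83)
The inverse is 5 mod 83 = 5
Verification: 50 × 5 = 250 = 3 × 83 + 1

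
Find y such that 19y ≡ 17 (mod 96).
11

Since gcd(19, 96) = 1 divides 17, a solution exists.
Multiply both sides by the inverse of 19 mod 96:
  19^(-1) mod 96 = 91
  x ≡ 91 × 17 ≡ 1547 ≡ 11 (mod 96)
Verification: 19 × 11 = 209 = 2 × 96 + 17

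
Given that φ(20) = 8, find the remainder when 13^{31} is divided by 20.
By Euler: 13^{8} ≡ 1 (mod 20) since gcd(13, 20) = 1. 31 = 3×8 + 7. So 13^{31} ≡ 13^{7} ≡ 17 (mod 20)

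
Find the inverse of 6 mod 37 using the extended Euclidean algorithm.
Extended GCD: 6(-6) + 37(1) = 1. So 6^(-1) ≡ 31 ≡ 31 (mod 37). Verify: 6 × 31 = 186 ≡ 1 (mod 37)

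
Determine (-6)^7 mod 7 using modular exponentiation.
(-6) ≡ 1 (mod 7). 7 = 4 + 2 + 1 (binary 111). Repeated squaring mod 7: 1^1 ≡ 1; 1^2 ≡ 1² = 1 ≡ 1; 1^4 ≡ 1² = 1 ≡ 1. Multiply: (-6)^7 ≡ 1^4 × 1^2 × 1^1 ≡ 1 × 1 × 1 (mod 7): 1 × 1 = 1 ≡ 1; 1 × 1 = 1 ≡ 1. So (-6)^7 ≡ 1 (mod 7).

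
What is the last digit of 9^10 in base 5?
9 ≡ 4 (mod 5). 10 = 8 + 2 (binary 1010). Repeated squaring mod 5: 4^1 ≡ 4; 4^2 ≡ 4² = 16 ≡ 1; 4^4 ≡ 1² = 1 ≡ 1; 4^8 ≡ 1² = 1 ≡ 1. Multiply: 9^10 ≡ 4^8 × 4^2 ≡ 1 × 1 (mod 5): 1 × 1 = 1 ≡ 1. So 9^10 ≡ 1 (mod 5).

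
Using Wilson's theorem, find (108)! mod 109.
By Wilson's theorem, (108)! ≡ -1 ≡ 108 (mod 109)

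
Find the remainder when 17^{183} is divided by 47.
By Fermat: 17^{46} ≡ 1 (mod 47). 183 = 3×46 + 45. So 17^{183} ≡ 17^{45} ≡ 36 (mod 47)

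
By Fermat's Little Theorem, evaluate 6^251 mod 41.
By Fermat: 6^{40} ≡ 1 (mod 41). 251 ≡ 11 (mod 40). So 6^{251} ≡ 6^{11} ≡ 28 (mod 41)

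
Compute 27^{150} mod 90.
9

Using successive squaring:
Binary expansion of 150: 10010110
Powers of 27 mod 90 (each is the square of the previous):
  27^1 ≡ 27 (mod 90)
  27^2 ≡ 27² = 729 ≡ 9 (mod 90)
  27^4 ≡ 9² = 81 ≡ 81 (mod 90)
  27^8 ≡ 81² = 6561 ≡ 81 (mod 90)
  27^16 ≡ 81² = 6561 ≡ 81 (mod 90)
  27^32 ≡ 81² = 6561 ≡ 81 (mod 90)
  27^64 ≡ 81² = 6561 ≡ 81 (mod 90)
  27^128 ≡ 81² = 6561 ≡ 81 (mod 90)
150 = 128 + 16 + 4 + 2, so 27^150 = 27^128 × 27^16 × 27^4 × 27^2 ≡ 81 × 81 × 81 × 9 (mod 90)
Multiplying step by step:
  81 × 81 = 6561 ≡ 81 (mod 90)
  81 × 81 = 6561 ≡ 81 (mod 90)
  81 × 9 = 729 ≡ 9 (mod 90)
Result: 27^150 ≡ 9 (mod 90)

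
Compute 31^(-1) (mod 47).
31^(-1) ≡ 44 (mod 47). Verification: 31 × 44 = 1364 ≡ 1 (mod 47)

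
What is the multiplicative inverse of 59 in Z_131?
59^(-1) ≡ 20 (mod 131). Verification: 59 × 20 = 1180 ≡ 1 (mod 131)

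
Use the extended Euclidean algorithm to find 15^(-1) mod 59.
Extended GCD: 15(4) + 59(-1) = 1. So 15^(-1) ≡ 4 ≡ 4 (mod 59). Verify: 15 × 4 = 60 ≡ 1 (mod 59)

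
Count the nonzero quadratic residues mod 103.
For prime 103, there are (p-1)/2 = (103-1)/2 = 51 quadratic residues (excluding 0).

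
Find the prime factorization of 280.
2^3 × 5 × 7

Divide by primes starting from smallest:
280 ÷ 2 = 140
140 ÷ 2 = 70
70 ÷ 2 = 35
35 ÷ 5 = 7
7 ÷ 7 = 1

280 = 2^3 × 5 × 7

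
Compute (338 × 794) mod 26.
0

(338 × 794) = 268372
268372 mod 26 = 0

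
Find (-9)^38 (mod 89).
Using repeated squaring. (-9) ≡ 80 (mod 89). 38 = 32 + 4 + 2 (binary 100110). Repeated squaring mod 89: 80^1 ≡ 80; 80^2 ≡ 80² = 6400 ≡ 81; 80^4 ≡ 81² = 6561 ≡ 64; 80^8 ≡ 64² = 4096 ≡ 2; 80^16 ≡ 2² = 4 ≡ 4; 80^32 ≡ 4² = 16 ≡ 16. Multiply: (-9)^38 ≡ 80^32 × 80^4 × 80^2 ≡ 16 × 64 × 81 (mod 89): 16 × 64 = 1024 ≡ 45; 45 × 81 = 3645 ≡ 85. So (-9)^38 ≡ 85 (mod 89).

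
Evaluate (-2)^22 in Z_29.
Using repeated squaring. (-2) ≡ 27 (mod 29). 22 = 16 + 4 + 2 (binary 10110). Repeated squaring mod 29: 27^1 ≡ 27; 27^2 ≡ 27² = 729 ≡ 4; 27^4 ≡ 4² = 16 ≡ 16; 27^8 ≡ 16² = 256 ≡ 24; 27^16 ≡ 24² = 576 ≡ 25. Multiply: (-2)^22 ≡ 27^16 × 27^4 × 27^2 ≡ 25 × 16 × 4 (mod 29): 25 × 16 = 400 ≡ 23; 23 × 4 = 92 ≡ 5. So (-2)^22 ≡ 5 (mod 29).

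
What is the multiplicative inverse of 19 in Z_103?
38

Using Extended Euclidean Algorithm:
gcd(19, 103) = 1
Bezout coefficients: 19 × 38 + 103 × -7 = 1
So 19 × 38 ≡ 1 (mod 103)
The inverse is 38 mod 103 = 38
Verification: 19 × 38 = 722 = 7 × 103 + 1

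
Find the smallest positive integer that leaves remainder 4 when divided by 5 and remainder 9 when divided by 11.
M = 5 × 11 = 55. M₁ = 11, y₁ ≡ 1 (mod 5). M₂ = 5, y₂ ≡ 9 (mod 11). x = 4×11×1 + 9×5×9 ≡ 9 (mod 55). The smallest positive such number is 9.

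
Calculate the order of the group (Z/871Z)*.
792

Prime factorization: 871 = 13 × 67
Using the formula φ(n) = n × Π(1 - 1/p) for each prime factor p:
φ(871) = 871 × (1 - 1/13) × (1 - 1/67)
φ(871) = 792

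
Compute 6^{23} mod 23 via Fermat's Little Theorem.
6

By Fermat's Little Theorem, a^(p-1) ≡ 1 (mod p) for prime p and gcd(a, p) = 1
Here p = 23, so 6^22 ≡ 1 (mod 23)
We can reduce the exponent: 23 mod 22 = 1
So 6^23 ≡ 6^1 (mod 23)
Computing: 6^1 mod 23 = 6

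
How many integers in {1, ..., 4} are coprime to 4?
2

Prime factorization: 4 = 2^2
Using the formula φ(n) = n × Π(1 - 1/p) for each prime factor p:
φ(4) = 4 × (1 - 1/2)
φ(4) = 2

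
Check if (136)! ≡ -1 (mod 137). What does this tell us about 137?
(136)! mod 137 = 136. Since this equals -1 (mod 137), Wilson confirms 137 is prime.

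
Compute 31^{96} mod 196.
1

Using successive squaring:
Binary expansion of 96: 1100000
Powers of 31 mod 196 (each is the square of the previous):
  31^1 ≡ 31 (mod 196)
  31^2 ≡ 31² = 961 ≡ 177 (mod 196)
  31^4 ≡ 177² = 31329 ≡ 165 (mod 196)
  31^8 ≡ 165² = 27225 ≡ 177 (mod 196)
  31^16 ≡ 177² = 31329 ≡ 165 (mod 196)
  31^32 ≡ 165² = 27225 ≡ 177 (mod 196)
  31^64 ≡ 177² = 31329 ≡ 165 (mod 196)
96 = 64 + 32, so 31^96 = 31^64 × 31^32 ≡ 165 × 177 (mod 196)
Multiplying step by step:
  165 × 177 = 29205 ≡ 1 (mod 196)
Result: 31^96 ≡ 1 (mod 196)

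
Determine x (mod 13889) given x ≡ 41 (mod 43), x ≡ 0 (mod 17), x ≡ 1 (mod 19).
11135

Using the Chinese Remainder Theorem:
M = product of moduli = 13889
For equation 1: M_1 = 323, 323 ≡ 22 (mod 43), inverse of 323 mod 43 is 2 (check: 22 × 2 = 44 ≡ 1 (mod 43))
For equation 2: M_2 = 817, 817 ≡ 1 (mod 17), inverse of 817 mod 17 is 1 (check: 1 × 1 = 1 ≡ 1 (mod 17))
For equation 3: M_3 = 731, 731 ≡ 9 (mod 19), inverse of 731 mod 19 is 17 (check: 9 × 17 = 153 ≡ 1 (mod 19))
Combine: x ≡ Σ r_i×M_i×(M_i⁻¹ mod m_i) = 41×323×2 + 0×817×1 + 1×731×17 = 26486 + 0 + 12427 = 38913
38913 mod 13889 = 11135
x ≡ 11135 (mod 13889)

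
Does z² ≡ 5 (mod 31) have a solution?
By Euler's criterion: 5^{15} ≡ 1 (mod 31). Since this equals 1, 5 is a QR.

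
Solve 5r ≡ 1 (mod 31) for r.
5^(-1) ≡ 25 (mod 31). Verification: 5 × 25 = 125 ≡ 1 (mod 31)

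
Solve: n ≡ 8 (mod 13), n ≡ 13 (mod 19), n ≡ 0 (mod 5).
M = 13 × 19 × 5 = 1235. M₁ = 95, y₁ ≡ 10 (mod 13). M₂ = 65, y₂ ≡ 12 (mod 19). M₃ = 247, y₃ ≡ 3 (mod 5). n = 8×95×10 + 13×65×12 + 0×247×3 ≡ 450 (mod 1235)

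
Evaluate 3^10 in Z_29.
10 = 8 + 2 (binary 1010). Repeated squaring mod 29: 3^1 ≡ 3; 3^2 ≡ 3² = 9 ≡ 9; 3^4 ≡ 9² = 81 ≡ 23; 3^8 ≡ 23² = 529 ≡ 7. Multiply: 3^10 = 3^8 × 3^2 ≡ 7 × 9 (mod 29): 7 × 9 = 63 ≡ 5. So 3^10 ≡ 5 (mod 29).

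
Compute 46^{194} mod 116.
28

Using successive squaring:
Binary expansion of 194: 11000010
Powers of 46 mod 116 (each is the square of the previous):
  46^1 ≡ 46 (mod 116)
  46^2 ≡ 46² = 2116 ≡ 28 (mod 116)
  46^4 ≡ 28² = 784 ≡ 88 (mod 116)
  46^8 ≡ 88² = 7744 ≡ 88 (mod 116)
  46^16 ≡ 88² = 7744 ≡ 88 (mod 116)
  46^32 ≡ 88² = 7744 ≡ 88 (mod 116)
  46^64 ≡ 88² = 7744 ≡ 88 (mod 116)
  46^128 ≡ 88² = 7744 ≡ 88 (mod 116)
194 = 128 + 64 + 2, so 46^194 = 46^128 × 46^64 × 46^2 ≡ 88 × 88 × 28 (mod 116)
Multiplying step by step:
  88 × 88 = 7744 ≡ 88 (mod 116)
  88 × 28 = 2464 ≡ 28 (mod 116)
Result: 46^194 ≡ 28 (mod 116)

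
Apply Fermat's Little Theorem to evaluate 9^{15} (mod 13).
1

By Fermat's Little Theorem, a^(p-1) ≡ 1 (mod p) for prime p and gcd(a, p) = 1
Here p = 13, so 9^12 ≡ 1 (mod 13)
We can reduce the exponent: 15 mod 12 = 3
So 9^15 ≡ 9^3 (mod 13)
Computing: 9^3 mod 13 = 1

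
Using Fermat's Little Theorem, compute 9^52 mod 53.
By Fermat's Little Theorem, 9^{52} ≡ 1 (mod 53) since 53 is prime and gcd(9, 53) = 1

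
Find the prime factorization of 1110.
2 × 3 × 5 × 37

Divide by primes starting from smallest:
1110 ÷ 2 = 555
555 ÷ 3 = 185
185 ÷ 5 = 37
37 ÷ 37 = 1

1110 = 2 × 3 × 5 × 37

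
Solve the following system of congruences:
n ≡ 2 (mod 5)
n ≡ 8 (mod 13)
47

Using the Chinese Remainder Theorem:
M = product of moduli = 65
For equation 1: M_1 = 13, 13 ≡ 3 (mod 5), inverse of 13 mod 5 is 2 (check: 3 × 2 = 6 ≡ 1 (mod 5))
For equation 2: M_2 = 5, 5 ≡ 5 (mod 13), inverse of 5 mod 13 is 8 (check: 5 × 8 = 40 ≡ 1 (mod 13))
Combine: n ≡ Σ r_i×M_i×(M_i⁻¹ mod m_i) = 2×13×2 + 8×5×8 = 52 + 320 = 372
372 mod 65 = 47
n ≡ 47 (mod 65)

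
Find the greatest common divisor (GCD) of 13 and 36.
1

Using the Euclidean algorithm:
13 = 0 × 36 + 13
36 = 2 × 13 + 10
13 = 1 × 10 + 3
10 = 3 × 3 + 1
3 = 3 × 1 + 0

GCD(13, 36) = 1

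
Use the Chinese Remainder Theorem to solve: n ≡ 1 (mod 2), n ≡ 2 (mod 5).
M = 2 × 5 = 10. M₁ = 5, y₁ ≡ 1 (mod 2). M₂ = 2, y₂ ≡ 3 (mod 5). n = 1×5×1 + 2×2×3 ≡ 7 (mod 10)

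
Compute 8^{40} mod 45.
1

Using successive squaring:
Binary expansion of 40: 101000
Powers of 8 mod 45 (each is the square of the previous):
  8^1 ≡ 8 (mod 45)
  8^2 ≡ 8² = 64 ≡ 19 (mod 45)
  8^4 ≡ 19² = 361 ≡ 1 (mod 45)
  8^8 ≡ 1² = 1 ≡ 1 (mod 45)
  8^16 ≡ 1² = 1 ≡ 1 (mod 45)
  8^32 ≡ 1² = 1 ≡ 1 (mod 45)
40 = 32 + 8, so 8^40 = 8^32 × 8^8 ≡ 1 × 1 (mod 45)
Multiplying step by step:
  1 × 1 = 1 ≡ 1 (mod 45)
Result: 8^40 ≡ 1 (mod 45)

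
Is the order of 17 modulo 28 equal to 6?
Yes, ord_28(17) = 6.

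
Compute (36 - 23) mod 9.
4

(36 - 23) = 13
13 mod 9 = 4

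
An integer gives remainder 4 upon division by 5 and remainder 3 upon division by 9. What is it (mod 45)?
M = 5 × 9 = 45. M₁ = 9, y₁ ≡ 4 (mod 5). M₂ = 5, y₂ ≡ 2 (mod 9). r = 4×9×4 + 3×5×2 ≡ 39 (mod 45). The smallest positive such number is 39.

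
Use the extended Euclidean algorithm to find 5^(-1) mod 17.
Extended GCD: 5(7) + 17(-2) = 1. So 5^(-1) ≡ 7 ≡ 7 (mod 17). Verify: 5 × 7 = 35 ≡ 1 (mod 17)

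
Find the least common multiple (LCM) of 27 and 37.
999

First find GCD(27, 37) using the Euclidean algorithm:
27 = 0 × 37 + 27
37 = 1 × 27 + 10
27 = 2 × 10 + 7
10 = 1 × 7 + 3
7 = 2 × 3 + 1
3 = 3 × 1 + 0
GCD(27, 37) = 1

LCM formula: LCM(a, b) = (a × b) / GCD(a, b)
LCM(27, 37) = (27 × 37) / 1
LCM(27, 37) = 999 / 1
LCM(27, 37) = 999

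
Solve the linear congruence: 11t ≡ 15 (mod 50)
15

Since gcd(11, 50) = 1 divides 15, a solution exists.
Multiply both sides by the inverse of 11 mod 50:
  11^(-1) mod 50 = 41
  x ≡ 41 × 15 ≡ 615 ≡ 15 (mod 50)
Verification: 11 × 15 = 165 = 3 × 50 + 15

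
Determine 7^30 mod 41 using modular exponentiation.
Using repeated squaring. 30 = 16 + 8 + 4 + 2 (binary 11110). Repeated squaring mod 41: 7^1 ≡ 7; 7^2 ≡ 7² = 49 ≡ 8; 7^4 ≡ 8² = 64 ≡ 23; 7^8 ≡ 23² = 529 ≡ 37; 7^16 ≡ 37² = 1369 ≡ 16. Multiply: 7^30 = 7^16 × 7^8 × 7^4 × 7^2 ≡ 16 × 37 × 23 × 8 (mod 41): 16 × 37 = 592 ≡ 18; 18 × 23 = 414 ≡ 4; 4 × 8 = 32 ≡ 32. So 7^30 ≡ 32 (mod 41).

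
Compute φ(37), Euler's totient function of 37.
36

Prime factorization: 37 = 37
Using the formula φ(n) = n × Π(1 - 1/p) for each prime factor p:
φ(37) = 37 × (1 - 1/37)
φ(37) = 36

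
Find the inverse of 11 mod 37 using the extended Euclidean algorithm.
Extended GCD: 11(-10) + 37(3) = 1. So 11^(-1) ≡ 27 ≡ 27 (mod 37). Verify: 11 × 27 = 297 ≡ 1 (mod 37)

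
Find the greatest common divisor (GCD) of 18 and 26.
2

Using the Euclidean algorithm:
18 = 0 × 26 + 18
26 = 1 × 18 + 8
18 = 2 × 8 + 2
8 = 4 × 2 + 0

GCD(18, 26) = 2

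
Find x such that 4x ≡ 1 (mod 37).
4^(-1) ≡ 28 (mod 37). Verification: 4 × 28 = 112 ≡ 1 (mod 37)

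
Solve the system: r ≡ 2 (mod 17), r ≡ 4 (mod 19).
M = 17 × 19 = 323. M₁ = 19, y₁ ≡ 9 (mod 17). M₂ = 17, y₂ ≡ 9 (mod 19). r = 2×19×9 + 4×17×9 ≡ 308 (mod 323)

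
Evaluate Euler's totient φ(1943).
1848

Prime factorization: 1943 = 29 × 67
Using the formula φ(n) = n × Π(1 - 1/p) for each prime factor p:
φ(1943) = 1943 × (1 - 1/29) × (1 - 1/67)
φ(1943) = 1848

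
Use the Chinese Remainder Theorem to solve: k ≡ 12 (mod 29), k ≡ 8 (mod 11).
41

Using the Chinese Remainder Theorem:
M = product of moduli = 319
For equation 1: M_1 = 11, 11 ≡ 11 (mod 29), inverse of 11 mod 29 is 8 (check: 11 × 8 = 88 ≡ 1 (mod 29))
For equation 2: M_2 = 29, 29 ≡ 7 (mod 11), inverse of 29 mod 11 is 8 (check: 7 × 8 = 56 ≡ 1 (mod 11))
Combine: k ≡ Σ r_i×M_i×(M_i⁻¹ mod m_i) = 12×11×8 + 8×29×8 = 1056 + 1856 = 2912
2912 mod 319 = 41
k ≡ 41 (mod 319)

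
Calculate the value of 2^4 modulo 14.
4 = 4 (binary 100). Repeated squaring mod 14: 2^1 ≡ 2; 2^2 ≡ 2² = 4 ≡ 4; 2^4 ≡ 4² = 16 ≡ 2. So 2^4 ≡ 2 (mod 14).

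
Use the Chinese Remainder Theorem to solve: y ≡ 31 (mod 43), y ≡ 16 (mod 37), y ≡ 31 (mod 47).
18220

Using the Chinese Remainder Theorem:
M = product of moduli = 74777
For equation 1: M_1 = 1739, 1739 ≡ 19 (mod 43), inverse of 1739 mod 43 is 34 (check: 19 × 34 = 646 ≡ 1 (mod 43))
For equation 2: M_2 = 2021, 2021 ≡ 23 (mod 37), inverse of 2021 mod 37 is 29 (check: 23 × 29 = 667 ≡ 1 (mod 37))
For equation 3: M_3 = 1591, 1591 ≡ 40 (mod 47), inverse of 1591 mod 47 is 20 (check: 40 × 20 = 800 ≡ 1 (mod 47))
Combine: y ≡ Σ r_i×M_i×(M_i⁻¹ mod m_i) = 31×1739×34 + 16×2021×29 + 31×1591×20 = 1832906 + 937744 + 986420 = 3757070
3757070 mod 74777 = 18220
y ≡ 18220 (mod 74777)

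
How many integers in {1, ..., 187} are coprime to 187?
160

Prime factorization: 187 = 11 × 17
Using the formula φ(n) = n × Π(1 - 1/p) for each prime factor p:
φ(187) = 187 × (1 - 1/11) × (1 - 1/17)
φ(187) = 160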